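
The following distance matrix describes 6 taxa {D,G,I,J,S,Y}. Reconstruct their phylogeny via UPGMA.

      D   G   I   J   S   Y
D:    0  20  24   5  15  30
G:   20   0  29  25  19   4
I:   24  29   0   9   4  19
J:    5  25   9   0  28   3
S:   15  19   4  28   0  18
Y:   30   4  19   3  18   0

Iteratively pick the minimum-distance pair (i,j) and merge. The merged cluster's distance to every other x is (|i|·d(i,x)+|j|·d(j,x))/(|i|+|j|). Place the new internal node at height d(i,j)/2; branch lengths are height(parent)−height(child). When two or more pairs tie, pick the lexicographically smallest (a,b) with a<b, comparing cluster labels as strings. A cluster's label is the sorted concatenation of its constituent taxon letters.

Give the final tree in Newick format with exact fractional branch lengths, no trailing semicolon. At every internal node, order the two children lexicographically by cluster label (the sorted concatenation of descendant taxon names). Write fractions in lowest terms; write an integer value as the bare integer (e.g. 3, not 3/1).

((D:55/6,(G:29/4,(J:3/2,Y:3/2):23/4):23/12):43/48,(I:2,S:2):129/16)

1. join J+Y (d=3) ⇒ JY; edges |J|=3/2, |Y|=3/2
  updated: d(D,JY)=35/2, d(G,JY)=29/2, d(I,JY)=14, d(JY,S)=23
2. join I+S (d=4) ⇒ IS; edges |I|=2, |S|=2
  updated: d(D,IS)=39/2, d(G,IS)=24, d(IS,JY)=37/2
3. join G+JY (d=29/2) ⇒ GJY; edges |G|=29/4, |JY|=23/4
  updated: d(D,GJY)=55/3, d(GJY,IS)=61/3
4. join D+GJY (d=55/3) ⇒ DGJY; edges |D|=55/6, |GJY|=23/12
  updated: d(DGJY,IS)=161/8
5. join DGJY+IS (d=161/8) ⇒ DGIJSY; edges |DGJY|=43/48, |IS|=129/16
final tree: ((D:55/6,(G:29/4,(J:3/2,Y:3/2):23/4):23/12):43/48,(I:2,S:2):129/16)
total length: 961/24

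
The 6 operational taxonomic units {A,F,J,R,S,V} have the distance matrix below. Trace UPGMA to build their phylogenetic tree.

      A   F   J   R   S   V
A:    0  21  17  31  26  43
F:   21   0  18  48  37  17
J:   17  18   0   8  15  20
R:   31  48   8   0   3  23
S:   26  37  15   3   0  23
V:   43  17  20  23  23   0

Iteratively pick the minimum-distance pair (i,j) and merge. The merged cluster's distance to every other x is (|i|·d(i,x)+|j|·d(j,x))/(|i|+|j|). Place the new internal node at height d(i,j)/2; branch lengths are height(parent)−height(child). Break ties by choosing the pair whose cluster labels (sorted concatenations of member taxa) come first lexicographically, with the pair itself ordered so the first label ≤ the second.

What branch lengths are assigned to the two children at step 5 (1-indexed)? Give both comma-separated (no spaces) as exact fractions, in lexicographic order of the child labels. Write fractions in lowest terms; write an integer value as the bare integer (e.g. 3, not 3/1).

1. join R+S (d=3) ⇒ RS; edges |R|=3/2, |S|=3/2
  updated: d(A,RS)=57/2, d(F,RS)=85/2, d(J,RS)=23/2, d(RS,V)=23
2. join J+RS (d=23/2) ⇒ JRS; edges |J|=23/4, |RS|=17/4
  updated: d(A,JRS)=74/3, d(F,JRS)=103/3, d(JRS,V)=22
3. join F+V (d=17) ⇒ FV; edges |F|=17/2, |V|=17/2
  updated: d(A,FV)=32, d(FV,JRS)=169/6
4. join A+JRS (d=74/3) ⇒ AJRS; edges |A|=37/3, |JRS|=79/12
  updated: d(AJRS,FV)=233/8
5. join AJRS+FV (d=233/8) ⇒ AFJRSV; edges |AJRS|=107/48, |FV|=97/16
final tree: ((A:37/3,(J:23/4,(R:3/2,S:3/2):17/4):79/12):107/48,(F:17/2,V:17/2):97/16)
total length: 1373/24

107/48,97/16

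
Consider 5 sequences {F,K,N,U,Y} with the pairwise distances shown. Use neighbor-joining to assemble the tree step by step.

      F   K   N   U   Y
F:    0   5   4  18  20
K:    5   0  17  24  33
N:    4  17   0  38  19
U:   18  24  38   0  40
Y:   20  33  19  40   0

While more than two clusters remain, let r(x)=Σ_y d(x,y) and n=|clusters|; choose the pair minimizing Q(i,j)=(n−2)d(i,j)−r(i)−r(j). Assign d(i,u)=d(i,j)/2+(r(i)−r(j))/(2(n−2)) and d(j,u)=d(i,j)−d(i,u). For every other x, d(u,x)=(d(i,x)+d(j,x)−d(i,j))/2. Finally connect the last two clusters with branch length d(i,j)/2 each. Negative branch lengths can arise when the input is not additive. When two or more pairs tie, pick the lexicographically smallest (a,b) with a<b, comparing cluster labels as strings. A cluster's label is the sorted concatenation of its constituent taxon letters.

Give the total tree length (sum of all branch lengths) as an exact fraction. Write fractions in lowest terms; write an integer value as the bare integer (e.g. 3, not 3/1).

197/4

iteration 1: select N,Y (d=19, Q=-133); attach at lengths (23/6, 91/6); label the merged cluster NY
  updated: d(F,NY)=5/2, d(K,NY)=31/2, d(NY,U)=59/2
iteration 2: select F,NY (d=5/2, Q=-68); attach at lengths (-17/4, 27/4); label the merged cluster FNY
  updated: d(FNY,K)=9, d(FNY,U)=45/2
iteration 3: select FNY,K (d=9, Q=-111/2); attach at lengths (15/4, 21/4); label the merged cluster FKNY
  updated: d(FKNY,U)=75/4
iteration 4: select FKNY,U (d=75/4); attach at lengths (75/8, 75/8); label the merged cluster FKNUY
final tree: (((F:-17/4,(N:23/6,Y:91/6):27/4):15/4,K:21/4):75/8,U:75/8)
total length: 197/4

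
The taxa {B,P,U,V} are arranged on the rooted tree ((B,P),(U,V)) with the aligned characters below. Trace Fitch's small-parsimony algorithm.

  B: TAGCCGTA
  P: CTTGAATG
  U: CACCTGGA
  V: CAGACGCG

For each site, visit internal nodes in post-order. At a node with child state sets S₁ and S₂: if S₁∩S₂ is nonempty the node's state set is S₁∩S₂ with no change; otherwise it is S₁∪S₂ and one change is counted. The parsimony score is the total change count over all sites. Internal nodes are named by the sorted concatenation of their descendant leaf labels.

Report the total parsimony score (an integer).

[col 0] BP: children B:{T}, P:{C} ∪→ {C,T}; cost 1
[col 0] UV: children U:{C}, V:{C} ∩→ {C}; cost 0
[col 0] BPUV: children BP:{C,T}, UV:{C} ∩→ {C}; cost 0
[col 1] BP: children B:{A}, P:{T} ∪→ {A,T}; cost 1
[col 1] UV: children U:{A}, V:{A} ∩→ {A}; cost 0
[col 1] BPUV: children BP:{A,T}, UV:{A} ∩→ {A}; cost 0
[col 2] BP: children B:{G}, P:{T} ∪→ {G,T}; cost 1
[col 2] UV: children U:{C}, V:{G} ∪→ {C,G}; cost 1
[col 2] BPUV: children BP:{G,T}, UV:{C,G} ∩→ {G}; cost 0
[col 3] BP: children B:{C}, P:{G} ∪→ {C,G}; cost 1
[col 3] UV: children U:{C}, V:{A} ∪→ {A,C}; cost 1
[col 3] BPUV: children BP:{C,G}, UV:{A,C} ∩→ {C}; cost 0
[col 4] BP: children B:{C}, P:{A} ∪→ {A,C}; cost 1
[col 4] UV: children U:{T}, V:{C} ∪→ {C,T}; cost 1
[col 4] BPUV: children BP:{A,C}, UV:{C,T} ∩→ {C}; cost 0
[col 5] BP: children B:{G}, P:{A} ∪→ {A,G}; cost 1
[col 5] UV: children U:{G}, V:{G} ∩→ {G}; cost 0
[col 5] BPUV: children BP:{A,G}, UV:{G} ∩→ {G}; cost 0
[col 6] BP: children B:{T}, P:{T} ∩→ {T}; cost 0
[col 6] UV: children U:{G}, V:{C} ∪→ {C,G}; cost 1
[col 6] BPUV: children BP:{T}, UV:{C,G} ∪→ {C,G,T}; cost 1
[col 7] BP: children B:{A}, P:{G} ∪→ {A,G}; cost 1
[col 7] UV: children U:{A}, V:{G} ∪→ {A,G}; cost 1
[col 7] BPUV: children BP:{A,G}, UV:{A,G} ∩→ {A,G}; cost 0
per-site changes: [1, 1, 2, 2, 2, 1, 2, 2]; total = 13

13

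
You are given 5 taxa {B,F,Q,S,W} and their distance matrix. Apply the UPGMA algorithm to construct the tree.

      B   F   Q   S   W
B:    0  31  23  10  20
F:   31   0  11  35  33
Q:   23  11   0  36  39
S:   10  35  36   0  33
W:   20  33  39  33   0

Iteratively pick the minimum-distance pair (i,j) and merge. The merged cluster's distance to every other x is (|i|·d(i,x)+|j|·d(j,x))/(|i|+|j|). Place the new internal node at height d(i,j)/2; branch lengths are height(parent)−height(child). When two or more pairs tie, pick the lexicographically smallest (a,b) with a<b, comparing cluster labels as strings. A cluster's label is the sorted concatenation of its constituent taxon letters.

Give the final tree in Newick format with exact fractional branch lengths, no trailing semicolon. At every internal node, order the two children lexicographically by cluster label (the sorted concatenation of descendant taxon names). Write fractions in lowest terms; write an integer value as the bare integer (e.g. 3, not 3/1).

(((B:5,S:5):33/4,W:53/4):19/6,(F:11/2,Q:11/2):131/12)

1. join B+S (d=10) ⇒ BS; edges |B|=5, |S|=5
  updated: d(BS,F)=33, d(BS,Q)=59/2, d(BS,W)=53/2
2. join F+Q (d=11) ⇒ FQ; edges |F|=11/2, |Q|=11/2
  updated: d(BS,FQ)=125/4, d(FQ,W)=36
3. join BS+W (d=53/2) ⇒ BSW; edges |BS|=33/4, |W|=53/4
  updated: d(BSW,FQ)=197/6
4. join BSW+FQ (d=197/6) ⇒ BFQSW; edges |BSW|=19/6, |FQ|=131/12
final tree: (((B:5,S:5):33/4,W:53/4):19/6,(F:11/2,Q:11/2):131/12)
total length: 679/12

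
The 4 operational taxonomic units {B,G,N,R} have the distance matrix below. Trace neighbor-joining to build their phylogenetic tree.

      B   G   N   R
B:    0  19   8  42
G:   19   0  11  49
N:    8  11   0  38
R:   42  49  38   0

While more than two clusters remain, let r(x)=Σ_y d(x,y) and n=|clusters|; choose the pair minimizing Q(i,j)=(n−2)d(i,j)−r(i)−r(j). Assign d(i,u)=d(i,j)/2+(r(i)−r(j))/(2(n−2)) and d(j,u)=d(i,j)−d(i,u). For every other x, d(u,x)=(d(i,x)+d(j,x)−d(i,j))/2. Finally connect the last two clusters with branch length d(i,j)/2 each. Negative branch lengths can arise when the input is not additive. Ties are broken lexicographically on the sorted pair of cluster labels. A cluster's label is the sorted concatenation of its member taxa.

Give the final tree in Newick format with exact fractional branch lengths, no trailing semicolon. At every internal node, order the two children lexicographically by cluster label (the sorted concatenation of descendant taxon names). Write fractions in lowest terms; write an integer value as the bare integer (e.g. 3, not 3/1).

(((B:6,R:36):2,G:11):0,N:0)

1. join B+R (d=42, Q=-114) ⇒ BR; edges |B|=6, |R|=36
  updated: d(BR,G)=13, d(BR,N)=2
2. join BR+G (d=13, Q=-26) ⇒ BGR; edges |BR|=2, |G|=11
  updated: d(BGR,N)=0
3. join BGR+N (d=0) ⇒ BGNR; edges |BGR|=0, |N|=0
final tree: (((B:6,R:36):2,G:11):0,N:0)
total length: 55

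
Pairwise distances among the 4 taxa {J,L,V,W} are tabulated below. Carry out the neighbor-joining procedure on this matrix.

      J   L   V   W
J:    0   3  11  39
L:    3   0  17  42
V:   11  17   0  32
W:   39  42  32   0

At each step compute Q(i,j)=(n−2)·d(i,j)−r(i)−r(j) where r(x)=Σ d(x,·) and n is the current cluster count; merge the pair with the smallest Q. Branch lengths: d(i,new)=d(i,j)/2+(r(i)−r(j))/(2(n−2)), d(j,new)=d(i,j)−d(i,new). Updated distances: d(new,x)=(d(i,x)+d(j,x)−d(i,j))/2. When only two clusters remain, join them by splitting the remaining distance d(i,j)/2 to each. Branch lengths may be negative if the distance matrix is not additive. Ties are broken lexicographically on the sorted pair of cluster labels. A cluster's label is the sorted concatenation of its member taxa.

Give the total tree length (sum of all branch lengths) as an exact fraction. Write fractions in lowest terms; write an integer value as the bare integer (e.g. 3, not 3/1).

179/4

iteration 1: select J,L (d=3, Q=-109); attach at lengths (-3/4, 15/4); label the merged cluster JL
  updated: d(JL,V)=25/2, d(JL,W)=39
iteration 2: select JL,V (d=25/2, Q=-167/2); attach at lengths (39/4, 11/4); label the merged cluster JLV
  updated: d(JLV,W)=117/4
iteration 3: select JLV,W (d=117/4); attach at lengths (117/8, 117/8); label the merged cluster JLVW
final tree: (((J:-3/4,L:15/4):39/4,V:11/4):117/8,W:117/8)
total length: 179/4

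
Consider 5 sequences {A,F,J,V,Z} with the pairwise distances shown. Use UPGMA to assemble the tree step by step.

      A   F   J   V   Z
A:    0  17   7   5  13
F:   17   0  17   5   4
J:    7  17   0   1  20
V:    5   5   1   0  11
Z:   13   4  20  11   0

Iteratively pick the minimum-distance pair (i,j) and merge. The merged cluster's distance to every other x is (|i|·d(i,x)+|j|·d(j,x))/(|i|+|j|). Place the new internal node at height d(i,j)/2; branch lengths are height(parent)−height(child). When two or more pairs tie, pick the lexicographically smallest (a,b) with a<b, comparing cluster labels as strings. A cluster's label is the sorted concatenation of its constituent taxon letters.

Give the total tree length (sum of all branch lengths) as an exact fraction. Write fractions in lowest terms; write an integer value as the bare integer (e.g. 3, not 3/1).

iteration 1: select J,V (d=1); attach at lengths (1/2, 1/2); label the merged cluster JV
  updated: d(A,JV)=6, d(F,JV)=11, d(JV,Z)=31/2
iteration 2: select F,Z (d=4); attach at lengths (2, 2); label the merged cluster FZ
  updated: d(A,FZ)=15, d(FZ,JV)=53/4
iteration 3: select A,JV (d=6); attach at lengths (3, 5/2); label the merged cluster AJV
  updated: d(AJV,FZ)=83/6
iteration 4: select AJV,FZ (d=83/6); attach at lengths (47/12, 59/12); label the merged cluster AFJVZ
final tree: ((A:3,(J:1/2,V:1/2):5/2):47/12,(F:2,Z:2):59/12)
total length: 58/3

58/3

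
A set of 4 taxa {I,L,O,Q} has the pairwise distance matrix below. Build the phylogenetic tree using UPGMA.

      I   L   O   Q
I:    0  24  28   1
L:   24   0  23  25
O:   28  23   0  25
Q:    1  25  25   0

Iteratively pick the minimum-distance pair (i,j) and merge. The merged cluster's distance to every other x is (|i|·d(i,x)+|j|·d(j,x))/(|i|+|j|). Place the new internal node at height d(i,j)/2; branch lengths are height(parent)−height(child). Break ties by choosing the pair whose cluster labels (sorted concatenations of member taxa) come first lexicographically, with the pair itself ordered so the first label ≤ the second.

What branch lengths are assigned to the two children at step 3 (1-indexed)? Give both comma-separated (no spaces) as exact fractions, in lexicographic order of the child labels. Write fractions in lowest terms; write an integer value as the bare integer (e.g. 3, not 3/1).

1. join I+Q (d=1) ⇒ IQ; edges |I|=1/2, |Q|=1/2
  updated: d(IQ,L)=49/2, d(IQ,O)=53/2
2. join L+O (d=23) ⇒ LO; edges |L|=23/2, |O|=23/2
  updated: d(IQ,LO)=51/2
3. join IQ+LO (d=51/2) ⇒ ILOQ; edges |IQ|=49/4, |LO|=5/4
final tree: ((I:1/2,Q:1/2):49/4,(L:23/2,O:23/2):5/4)
total length: 75/2

49/4,5/4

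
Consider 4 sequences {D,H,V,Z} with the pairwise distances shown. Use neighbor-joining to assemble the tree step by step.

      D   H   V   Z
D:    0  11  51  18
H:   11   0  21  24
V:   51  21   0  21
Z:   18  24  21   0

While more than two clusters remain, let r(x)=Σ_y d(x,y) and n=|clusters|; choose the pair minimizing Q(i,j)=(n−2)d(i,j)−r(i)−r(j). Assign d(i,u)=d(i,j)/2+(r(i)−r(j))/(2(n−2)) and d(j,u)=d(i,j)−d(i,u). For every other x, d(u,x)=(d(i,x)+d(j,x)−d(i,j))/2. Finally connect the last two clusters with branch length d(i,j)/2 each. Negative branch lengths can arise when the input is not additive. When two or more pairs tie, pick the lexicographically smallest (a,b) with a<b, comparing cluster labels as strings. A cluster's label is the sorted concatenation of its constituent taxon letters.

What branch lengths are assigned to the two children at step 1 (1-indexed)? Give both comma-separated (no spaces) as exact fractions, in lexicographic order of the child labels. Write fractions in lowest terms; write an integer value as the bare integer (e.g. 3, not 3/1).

23/2,-1/2

step 1: merge (D,H) at d=11, Q=-114; branch lengths D→23/2, H→-1/2; new cluster DH
  updated: d(DH,V)=61/2, d(DH,Z)=31/2
step 2: merge (DH,V) at d=61/2, Q=-67; branch lengths DH→25/2, V→18; new cluster DHV
  updated: d(DHV,Z)=3
step 3: merge (DHV,Z) at d=3; branch lengths DHV→3/2, Z→3/2; new cluster DHVZ
final tree: (((D:23/2,H:-1/2):25/2,V:18):3/2,Z:3/2)
total length: 89/2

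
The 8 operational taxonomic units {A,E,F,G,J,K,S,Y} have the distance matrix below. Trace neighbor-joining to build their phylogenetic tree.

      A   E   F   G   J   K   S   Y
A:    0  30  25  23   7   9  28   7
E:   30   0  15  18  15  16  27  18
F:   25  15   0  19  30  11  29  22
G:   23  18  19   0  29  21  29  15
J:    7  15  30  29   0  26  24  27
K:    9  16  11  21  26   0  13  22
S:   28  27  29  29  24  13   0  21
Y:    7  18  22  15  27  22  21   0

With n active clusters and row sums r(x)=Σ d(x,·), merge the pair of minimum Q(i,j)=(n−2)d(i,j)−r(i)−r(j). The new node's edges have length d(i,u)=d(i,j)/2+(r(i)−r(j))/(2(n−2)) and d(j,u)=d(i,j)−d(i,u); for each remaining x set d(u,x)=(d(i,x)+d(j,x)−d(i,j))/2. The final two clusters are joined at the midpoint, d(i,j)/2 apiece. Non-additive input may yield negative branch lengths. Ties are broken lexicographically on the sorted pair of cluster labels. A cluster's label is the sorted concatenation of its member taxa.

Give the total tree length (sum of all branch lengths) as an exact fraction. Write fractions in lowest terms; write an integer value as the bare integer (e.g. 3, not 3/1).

iteration 1: select A,J (d=7, Q=-245); attach at lengths (13/12, 71/12); label the merged cluster AJ
  updated: d(AJ,E)=19, d(AJ,F)=24, d(AJ,G)=45/2, d(AJ,K)=14, d(AJ,S)=45/2, d(AJ,Y)=27/2
iteration 2: select K,S (d=13, Q=-347/2); attach at lengths (41/20, 219/20); label the merged cluster KS
  updated: d(AJ,KS)=47/4, d(E,KS)=15, d(F,KS)=27/2, d(G,KS)=37/2, d(KS,Y)=15
iteration 3: select AJ,Y (d=27/2, Q=-481/4); attach at lengths (245/32, 187/32); label the merged cluster AJY
  updated: d(AJY,E)=47/4, d(AJY,F)=65/4, d(AJY,G)=12, d(AJY,KS)=53/8
iteration 4: select AJY,KS (d=53/8, Q=-643/8); attach at lengths (103/48, 215/48); label the merged cluster AJKSY
  updated: d(AJKSY,E)=161/16, d(AJKSY,F)=185/16, d(AJKSY,G)=191/16
iteration 5: select AJKSY,G (d=191/16, Q=-469/8); attach at lengths (17/8, 157/16); label the merged cluster AGJKSY
  updated: d(AGJKSY,E)=129/16, d(AGJKSY,F)=149/16
iteration 6: select AGJKSY,E (d=129/16, Q=-259/8); attach at lengths (19/16, 55/8); label the merged cluster AEGJKSY
  updated: d(AEGJKSY,F)=65/8
iteration 7: select AEGJKSY,F (d=65/8); attach at lengths (65/16, 65/16); label the merged cluster AEFGJKSY
final tree: ((((((A:13/12,J:71/12):245/32,Y:187/32):103/48,(K:41/20,S:219/20):215/48):17/8,G:157/16):19/16,E:55/8):65/16,F:65/16)
total length: 273/4

273/4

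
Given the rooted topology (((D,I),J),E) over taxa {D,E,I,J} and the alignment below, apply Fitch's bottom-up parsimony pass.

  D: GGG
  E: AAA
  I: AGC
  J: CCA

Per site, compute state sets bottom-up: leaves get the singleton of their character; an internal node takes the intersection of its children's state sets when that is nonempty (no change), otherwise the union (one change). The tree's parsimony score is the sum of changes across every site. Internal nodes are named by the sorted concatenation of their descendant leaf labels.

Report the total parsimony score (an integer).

6

site 0, node DI: D={G} ∪ I={A} → {A,G} (+1)
site 0, node DIJ: DI={A,G} ∪ J={C} → {A,C,G} (+1)
site 0, node DEIJ: DIJ={A,C,G} ∩ E={A} → {A} (+0)
site 1, node DI: D={G} ∩ I={G} → {G} (+0)
site 1, node DIJ: DI={G} ∪ J={C} → {C,G} (+1)
site 1, node DEIJ: DIJ={C,G} ∪ E={A} → {A,C,G} (+1)
site 2, node DI: D={G} ∪ I={C} → {C,G} (+1)
site 2, node DIJ: DI={C,G} ∪ J={A} → {A,C,G} (+1)
site 2, node DEIJ: DIJ={A,C,G} ∩ E={A} → {A} (+0)
per-site changes: [2, 2, 2]; total = 6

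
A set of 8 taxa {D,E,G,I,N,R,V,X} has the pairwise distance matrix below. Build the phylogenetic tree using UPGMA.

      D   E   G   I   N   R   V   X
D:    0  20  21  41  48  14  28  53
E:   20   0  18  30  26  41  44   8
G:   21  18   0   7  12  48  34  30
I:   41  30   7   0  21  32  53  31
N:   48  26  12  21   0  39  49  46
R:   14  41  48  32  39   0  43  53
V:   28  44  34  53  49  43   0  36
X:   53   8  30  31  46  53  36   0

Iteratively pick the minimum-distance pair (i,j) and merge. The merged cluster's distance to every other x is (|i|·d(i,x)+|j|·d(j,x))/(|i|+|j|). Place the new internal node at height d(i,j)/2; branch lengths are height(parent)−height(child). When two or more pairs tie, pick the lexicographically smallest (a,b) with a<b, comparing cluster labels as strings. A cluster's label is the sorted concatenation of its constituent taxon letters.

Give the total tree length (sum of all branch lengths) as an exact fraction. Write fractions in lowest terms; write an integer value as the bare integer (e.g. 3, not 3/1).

1. join G+I (d=7) ⇒ GI; edges |G|=7/2, |I|=7/2
  updated: d(D,GI)=31, d(E,GI)=24, d(GI,N)=33/2, d(GI,R)=40, d(GI,V)=87/2, d(GI,X)=61/2
2. join E+X (d=8) ⇒ EX; edges |E|=4, |X|=4
  updated: d(D,EX)=73/2, d(EX,GI)=109/4, d(EX,N)=36, d(EX,R)=47, d(EX,V)=40
3. join D+R (d=14) ⇒ DR; edges |D|=7, |R|=7
  updated: d(DR,EX)=167/4, d(DR,GI)=71/2, d(DR,N)=87/2, d(DR,V)=71/2
4. join GI+N (d=33/2) ⇒ GIN; edges |GI|=19/4, |N|=33/4
  updated: d(DR,GIN)=229/6, d(EX,GIN)=181/6, d(GIN,V)=136/3
5. join EX+GIN (d=181/6) ⇒ EGINX; edges |EX|=133/12, |GIN|=41/6
  updated: d(DR,EGINX)=198/5, d(EGINX,V)=216/5
6. join DR+V (d=71/2) ⇒ DRV; edges |DR|=43/4, |V|=71/4
  updated: d(DRV,EGINX)=204/5
7. join DRV+EGINX (d=204/5) ⇒ DEGINRVX; edges |DRV|=53/20, |EGINX|=319/60
final tree: (((D:7,R:7):43/4,V:71/4):53/20,((E:4,X:4):133/12,((G:7/2,I:7/2):19/4,N:33/4):41/6):319/60)
total length: 5783/60

5783/60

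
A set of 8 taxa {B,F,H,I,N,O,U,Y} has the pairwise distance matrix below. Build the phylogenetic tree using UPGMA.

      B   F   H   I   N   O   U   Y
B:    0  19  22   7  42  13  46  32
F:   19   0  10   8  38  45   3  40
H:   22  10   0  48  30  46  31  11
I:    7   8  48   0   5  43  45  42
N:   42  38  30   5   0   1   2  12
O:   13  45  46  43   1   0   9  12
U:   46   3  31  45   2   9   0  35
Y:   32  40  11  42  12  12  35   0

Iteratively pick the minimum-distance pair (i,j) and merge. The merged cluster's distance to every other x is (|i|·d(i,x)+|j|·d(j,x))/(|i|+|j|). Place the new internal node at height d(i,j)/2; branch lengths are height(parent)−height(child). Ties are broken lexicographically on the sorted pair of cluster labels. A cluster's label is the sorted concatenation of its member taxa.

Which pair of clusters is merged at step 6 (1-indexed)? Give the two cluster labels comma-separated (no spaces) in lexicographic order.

FNOU,HY

iteration 1: select N,O (d=1); attach at lengths (1/2, 1/2); label the merged cluster NO
  updated: d(B,NO)=55/2, d(F,NO)=83/2, d(H,NO)=38, d(I,NO)=24, d(NO,U)=11/2, d(NO,Y)=12
iteration 2: select F,U (d=3); attach at lengths (3/2, 3/2); label the merged cluster FU
  updated: d(B,FU)=65/2, d(FU,H)=41/2, d(FU,I)=53/2, d(FU,NO)=47/2, d(FU,Y)=75/2
iteration 3: select B,I (d=7); attach at lengths (7/2, 7/2); label the merged cluster BI
  updated: d(BI,FU)=59/2, d(BI,H)=35, d(BI,NO)=103/4, d(BI,Y)=37
iteration 4: select H,Y (d=11); attach at lengths (11/2, 11/2); label the merged cluster HY
  updated: d(BI,HY)=36, d(FU,HY)=29, d(HY,NO)=25
iteration 5: select FU,NO (d=47/2); attach at lengths (41/4, 45/4); label the merged cluster FNOU
  updated: d(BI,FNOU)=221/8, d(FNOU,HY)=27
iteration 6: select FNOU,HY (d=27); attach at lengths (7/4, 8); label the merged cluster FHNOUY
  updated: d(BI,FHNOUY)=365/12
iteration 7: select BI,FHNOUY (d=365/12); attach at lengths (281/24, 41/24); label the merged cluster BFHINOUY
final tree: ((B:7/2,I:7/2):281/24,(((F:3/2,U:3/2):41/4,(N:1/2,O:1/2):45/4):7/4,(H:11/2,Y:11/2):8):41/24)
total length: 200/3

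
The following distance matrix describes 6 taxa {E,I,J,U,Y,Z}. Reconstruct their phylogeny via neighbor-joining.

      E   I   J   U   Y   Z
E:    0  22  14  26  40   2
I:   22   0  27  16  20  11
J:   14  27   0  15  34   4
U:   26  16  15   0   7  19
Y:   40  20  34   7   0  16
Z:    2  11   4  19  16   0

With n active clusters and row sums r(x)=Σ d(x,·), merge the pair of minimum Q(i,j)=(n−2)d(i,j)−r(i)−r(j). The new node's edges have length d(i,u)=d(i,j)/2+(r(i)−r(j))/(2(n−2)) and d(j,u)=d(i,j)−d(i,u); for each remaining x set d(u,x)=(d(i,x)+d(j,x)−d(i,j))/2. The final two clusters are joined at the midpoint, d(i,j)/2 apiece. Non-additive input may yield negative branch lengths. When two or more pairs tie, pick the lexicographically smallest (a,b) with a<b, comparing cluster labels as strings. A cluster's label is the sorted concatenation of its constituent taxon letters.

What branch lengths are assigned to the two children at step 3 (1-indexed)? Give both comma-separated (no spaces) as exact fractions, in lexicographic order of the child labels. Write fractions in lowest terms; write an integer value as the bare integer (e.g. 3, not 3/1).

109/16,-77/16

1. join U+Y (d=7, Q=-172) ⇒ UY; edges |U|=-3/4, |Y|=31/4
  updated: d(E,UY)=59/2, d(I,UY)=29/2, d(J,UY)=21, d(UY,Z)=14
2. join I+UY (d=29/2, Q=-110) ⇒ IUY; edges |I|=13/2, |UY|=8
  updated: d(E,IUY)=37/2, d(IUY,J)=67/4, d(IUY,Z)=21/4
3. join E+Z (d=2, Q=-167/4) ⇒ EZ; edges |E|=109/16, |Z|=-77/16
  updated: d(EZ,IUY)=87/8, d(EZ,J)=8
4. join EZ+IUY (d=87/8, Q=-285/8) ⇒ EIUYZ; edges |EZ|=17/16, |IUY|=157/16
  updated: d(EIUYZ,J)=111/16
5. join EIUYZ+J (d=111/16) ⇒ EIJUYZ; edges |EIUYZ|=111/32, |J|=111/32
final tree: (((E:109/16,Z:-77/16):17/16,(I:13/2,(U:-3/4,Y:31/4):8):157/16):111/32,J:111/32)
total length: 661/16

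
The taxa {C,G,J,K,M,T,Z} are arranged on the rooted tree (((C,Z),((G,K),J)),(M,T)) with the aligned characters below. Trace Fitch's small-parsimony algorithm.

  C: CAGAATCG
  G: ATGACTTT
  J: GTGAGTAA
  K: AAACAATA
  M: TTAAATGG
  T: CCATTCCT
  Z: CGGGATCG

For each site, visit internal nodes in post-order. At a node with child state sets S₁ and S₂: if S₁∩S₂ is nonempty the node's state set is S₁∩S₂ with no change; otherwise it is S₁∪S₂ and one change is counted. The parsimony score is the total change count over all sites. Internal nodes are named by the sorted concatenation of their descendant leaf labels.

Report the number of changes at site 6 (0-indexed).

3

[col 0] CZ: children C:{C}, Z:{C} ∩→ {C}; cost 0
[col 0] GK: children G:{A}, K:{A} ∩→ {A}; cost 0
[col 0] GJK: children GK:{A}, J:{G} ∪→ {A,G}; cost 1
[col 0] CGJKZ: children CZ:{C}, GJK:{A,G} ∪→ {A,C,G}; cost 1
[col 0] MT: children M:{T}, T:{C} ∪→ {C,T}; cost 1
[col 0] CGJKMTZ: children CGJKZ:{A,C,G}, MT:{C,T} ∩→ {C}; cost 0
[col 1] CZ: children C:{A}, Z:{G} ∪→ {A,G}; cost 1
[col 1] GK: children G:{T}, K:{A} ∪→ {A,T}; cost 1
[col 1] GJK: children GK:{A,T}, J:{T} ∩→ {T}; cost 0
[col 1] CGJKZ: children CZ:{A,G}, GJK:{T} ∪→ {A,G,T}; cost 1
[col 1] MT: children M:{T}, T:{C} ∪→ {C,T}; cost 1
[col 1] CGJKMTZ: children CGJKZ:{A,G,T}, MT:{C,T} ∩→ {T}; cost 0
[col 2] CZ: children C:{G}, Z:{G} ∩→ {G}; cost 0
[col 2] GK: children G:{G}, K:{A} ∪→ {A,G}; cost 1
[col 2] GJK: children GK:{A,G}, J:{G} ∩→ {G}; cost 0
[col 2] CGJKZ: children CZ:{G}, GJK:{G} ∩→ {G}; cost 0
[col 2] MT: children M:{A}, T:{A} ∩→ {A}; cost 0
[col 2] CGJKMTZ: children CGJKZ:{G}, MT:{A} ∪→ {A,G}; cost 1
[col 3] CZ: children C:{A}, Z:{G} ∪→ {A,G}; cost 1
[col 3] GK: children G:{A}, K:{C} ∪→ {A,C}; cost 1
[col 3] GJK: children GK:{A,C}, J:{A} ∩→ {A}; cost 0
[col 3] CGJKZ: children CZ:{A,G}, GJK:{A} ∩→ {A}; cost 0
[col 3] MT: children M:{A}, T:{T} ∪→ {A,T}; cost 1
[col 3] CGJKMTZ: children CGJKZ:{A}, MT:{A,T} ∩→ {A}; cost 0
[col 4] CZ: children C:{A}, Z:{A} ∩→ {A}; cost 0
[col 4] GK: children G:{C}, K:{A} ∪→ {A,C}; cost 1
[col 4] GJK: children GK:{A,C}, J:{G} ∪→ {A,C,G}; cost 1
[col 4] CGJKZ: children CZ:{A}, GJK:{A,C,G} ∩→ {A}; cost 0
[col 4] MT: children M:{A}, T:{T} ∪→ {A,T}; cost 1
[col 4] CGJKMTZ: children CGJKZ:{A}, MT:{A,T} ∩→ {A}; cost 0
[col 5] CZ: children C:{T}, Z:{T} ∩→ {T}; cost 0
[col 5] GK: children G:{T}, K:{A} ∪→ {A,T}; cost 1
[col 5] GJK: children GK:{A,T}, J:{T} ∩→ {T}; cost 0
[col 5] CGJKZ: children CZ:{T}, GJK:{T} ∩→ {T}; cost 0
[col 5] MT: children M:{T}, T:{C} ∪→ {C,T}; cost 1
[col 5] CGJKMTZ: children CGJKZ:{T}, MT:{C,T} ∩→ {T}; cost 0
[col 6] CZ: children C:{C}, Z:{C} ∩→ {C}; cost 0
[col 6] GK: children G:{T}, K:{T} ∩→ {T}; cost 0
[col 6] GJK: children GK:{T}, J:{A} ∪→ {A,T}; cost 1
[col 6] CGJKZ: children CZ:{C}, GJK:{A,T} ∪→ {A,C,T}; cost 1
[col 6] MT: children M:{G}, T:{C} ∪→ {C,G}; cost 1
[col 6] CGJKMTZ: children CGJKZ:{A,C,T}, MT:{C,G} ∩→ {C}; cost 0
[col 7] CZ: children C:{G}, Z:{G} ∩→ {G}; cost 0
[col 7] GK: children G:{T}, K:{A} ∪→ {A,T}; cost 1
[col 7] GJK: children GK:{A,T}, J:{A} ∩→ {A}; cost 0
[col 7] CGJKZ: children CZ:{G}, GJK:{A} ∪→ {A,G}; cost 1
[col 7] MT: children M:{G}, T:{T} ∪→ {G,T}; cost 1
[col 7] CGJKMTZ: children CGJKZ:{A,G}, MT:{G,T} ∩→ {G}; cost 0
per-site changes: [3, 4, 2, 3, 3, 2, 3, 3]; total = 23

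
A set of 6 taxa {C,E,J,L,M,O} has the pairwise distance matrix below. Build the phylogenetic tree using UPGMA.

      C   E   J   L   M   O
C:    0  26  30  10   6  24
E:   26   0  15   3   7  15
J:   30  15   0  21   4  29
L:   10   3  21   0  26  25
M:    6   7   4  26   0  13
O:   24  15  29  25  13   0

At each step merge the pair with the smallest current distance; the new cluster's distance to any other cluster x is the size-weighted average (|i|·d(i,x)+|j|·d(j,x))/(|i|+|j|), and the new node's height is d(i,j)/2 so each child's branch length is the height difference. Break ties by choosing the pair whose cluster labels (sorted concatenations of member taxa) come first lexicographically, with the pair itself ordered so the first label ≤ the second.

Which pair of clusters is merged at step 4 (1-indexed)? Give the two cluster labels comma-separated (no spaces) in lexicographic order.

iteration 1: select E,L (d=3); attach at lengths (3/2, 3/2); label the merged cluster EL
  updated: d(C,EL)=18, d(EL,J)=18, d(EL,M)=33/2, d(EL,O)=20
iteration 2: select J,M (d=4); attach at lengths (2, 2); label the merged cluster JM
  updated: d(C,JM)=18, d(EL,JM)=69/4, d(JM,O)=21
iteration 3: select EL,JM (d=69/4); attach at lengths (57/8, 53/8); label the merged cluster EJLM
  updated: d(C,EJLM)=18, d(EJLM,O)=41/2
iteration 4: select C,EJLM (d=18); attach at lengths (9, 3/8); label the merged cluster CEJLM
  updated: d(CEJLM,O)=106/5
iteration 5: select CEJLM,O (d=106/5); attach at lengths (8/5, 53/5); label the merged cluster CEJLMO
final tree: ((C:9,((E:3/2,L:3/2):57/8,(J:2,M:2):53/8):3/8):8/5,O:53/5)
total length: 1693/40

C,EJLM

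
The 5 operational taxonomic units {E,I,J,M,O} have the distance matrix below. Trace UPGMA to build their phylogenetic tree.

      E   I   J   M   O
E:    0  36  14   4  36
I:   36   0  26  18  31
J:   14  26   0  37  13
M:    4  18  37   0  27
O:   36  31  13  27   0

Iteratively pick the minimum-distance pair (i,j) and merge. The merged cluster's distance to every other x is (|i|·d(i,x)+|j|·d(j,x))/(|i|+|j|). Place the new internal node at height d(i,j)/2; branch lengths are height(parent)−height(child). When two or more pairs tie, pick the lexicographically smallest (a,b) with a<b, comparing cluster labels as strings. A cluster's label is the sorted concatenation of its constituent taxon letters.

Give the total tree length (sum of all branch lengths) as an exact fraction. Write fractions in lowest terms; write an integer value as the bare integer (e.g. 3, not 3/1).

101/2

step 1: merge (E,M) at d=4; branch lengths E→2, M→2; new cluster EM
  updated: d(EM,I)=27, d(EM,J)=51/2, d(EM,O)=63/2
step 2: merge (J,O) at d=13; branch lengths J→13/2, O→13/2; new cluster JO
  updated: d(EM,JO)=57/2, d(I,JO)=57/2
step 3: merge (EM,I) at d=27; branch lengths EM→23/2, I→27/2; new cluster EIM
  updated: d(EIM,JO)=57/2
step 4: merge (EIM,JO) at d=57/2; branch lengths EIM→3/4, JO→31/4; new cluster EIJMO
final tree: (((E:2,M:2):23/2,I:27/2):3/4,(J:13/2,O:13/2):31/4)
total length: 101/2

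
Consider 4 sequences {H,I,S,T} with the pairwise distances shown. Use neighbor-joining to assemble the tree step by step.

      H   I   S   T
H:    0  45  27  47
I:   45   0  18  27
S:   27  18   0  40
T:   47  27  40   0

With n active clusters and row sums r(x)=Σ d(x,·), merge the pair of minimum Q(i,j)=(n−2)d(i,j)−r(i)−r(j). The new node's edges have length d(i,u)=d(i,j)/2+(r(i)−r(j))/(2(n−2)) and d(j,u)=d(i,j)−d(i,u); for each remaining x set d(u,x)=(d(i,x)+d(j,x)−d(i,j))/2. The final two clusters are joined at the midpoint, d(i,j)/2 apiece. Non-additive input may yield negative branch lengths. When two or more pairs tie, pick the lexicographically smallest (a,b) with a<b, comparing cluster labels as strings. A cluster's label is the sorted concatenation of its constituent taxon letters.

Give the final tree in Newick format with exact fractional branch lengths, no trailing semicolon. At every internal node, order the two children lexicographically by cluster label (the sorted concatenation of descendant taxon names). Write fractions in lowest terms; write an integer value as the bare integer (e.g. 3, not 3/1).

1. join H+S (d=27, Q=-150) ⇒ HS; edges |H|=22, |S|=5
  updated: d(HS,I)=18, d(HS,T)=30
2. join HS+I (d=18, Q=-75) ⇒ HIS; edges |HS|=21/2, |I|=15/2
  updated: d(HIS,T)=39/2
3. join HIS+T (d=39/2) ⇒ HIST; edges |HIS|=39/4, |T|=39/4
final tree: (((H:22,S:5):21/2,I:15/2):39/4,T:39/4)
total length: 129/2

(((H:22,S:5):21/2,I:15/2):39/4,T:39/4)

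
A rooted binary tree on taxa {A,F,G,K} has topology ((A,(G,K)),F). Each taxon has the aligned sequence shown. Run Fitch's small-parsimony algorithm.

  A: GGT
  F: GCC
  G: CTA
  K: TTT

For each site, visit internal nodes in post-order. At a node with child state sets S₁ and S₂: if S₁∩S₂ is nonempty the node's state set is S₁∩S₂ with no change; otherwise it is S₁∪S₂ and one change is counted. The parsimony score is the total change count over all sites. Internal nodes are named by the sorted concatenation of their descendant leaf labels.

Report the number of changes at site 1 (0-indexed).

site 0, node GK: G={C} ∪ K={T} → {C,T} (+1)
site 0, node AGK: A={G} ∪ GK={C,T} → {C,G,T} (+1)
site 0, node AFGK: AGK={C,G,T} ∩ F={G} → {G} (+0)
site 1, node GK: G={T} ∩ K={T} → {T} (+0)
site 1, node AGK: A={G} ∪ GK={T} → {G,T} (+1)
site 1, node AFGK: AGK={G,T} ∪ F={C} → {C,G,T} (+1)
site 2, node GK: G={A} ∪ K={T} → {A,T} (+1)
site 2, node AGK: A={T} ∩ GK={A,T} → {T} (+0)
site 2, node AFGK: AGK={T} ∪ F={C} → {C,T} (+1)
per-site changes: [2, 2, 2]; total = 6

2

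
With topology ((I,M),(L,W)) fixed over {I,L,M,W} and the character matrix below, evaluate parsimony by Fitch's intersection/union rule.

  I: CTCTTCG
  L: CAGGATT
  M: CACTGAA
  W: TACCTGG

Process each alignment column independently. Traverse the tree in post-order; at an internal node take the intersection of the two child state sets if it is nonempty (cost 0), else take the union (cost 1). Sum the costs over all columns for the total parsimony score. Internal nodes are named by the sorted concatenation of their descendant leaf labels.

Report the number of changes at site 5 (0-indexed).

3

IM@0: {C} ∩ {C} = {C} (intersection, +0)
LW@0: {C} ∪ {T} = {C,T} (union, +1)
ILMW@0: {C} ∩ {C,T} = {C} (intersection, +0)
IM@1: {T} ∪ {A} = {A,T} (union, +1)
LW@1: {A} ∩ {A} = {A} (intersection, +0)
ILMW@1: {A,T} ∩ {A} = {A} (intersection, +0)
IM@2: {C} ∩ {C} = {C} (intersection, +0)
LW@2: {G} ∪ {C} = {C,G} (union, +1)
ILMW@2: {C} ∩ {C,G} = {C} (intersection, +0)
IM@3: {T} ∩ {T} = {T} (intersection, +0)
LW@3: {G} ∪ {C} = {C,G} (union, +1)
ILMW@3: {T} ∪ {C,G} = {C,G,T} (union, +1)
IM@4: {T} ∪ {G} = {G,T} (union, +1)
LW@4: {A} ∪ {T} = {A,T} (union, +1)
ILMW@4: {G,T} ∩ {A,T} = {T} (intersection, +0)
IM@5: {C} ∪ {A} = {A,C} (union, +1)
LW@5: {T} ∪ {G} = {G,T} (union, +1)
ILMW@5: {A,C} ∪ {G,T} = {A,C,G,T} (union, +1)
IM@6: {G} ∪ {A} = {A,G} (union, +1)
LW@6: {T} ∪ {G} = {G,T} (union, +1)
ILMW@6: {A,G} ∩ {G,T} = {G} (intersection, +0)
per-site changes: [1, 1, 1, 2, 2, 3, 2]; total = 12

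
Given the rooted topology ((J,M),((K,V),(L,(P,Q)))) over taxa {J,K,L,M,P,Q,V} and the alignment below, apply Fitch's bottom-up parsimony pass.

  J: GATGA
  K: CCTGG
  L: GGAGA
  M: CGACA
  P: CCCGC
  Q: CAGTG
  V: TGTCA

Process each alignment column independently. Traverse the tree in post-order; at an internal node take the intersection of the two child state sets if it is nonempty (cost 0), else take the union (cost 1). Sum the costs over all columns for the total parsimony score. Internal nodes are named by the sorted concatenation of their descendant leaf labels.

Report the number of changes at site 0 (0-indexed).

3

[col 0] JM: children J:{G}, M:{C} ∪→ {C,G}; cost 1
[col 0] KV: children K:{C}, V:{T} ∪→ {C,T}; cost 1
[col 0] PQ: children P:{C}, Q:{C} ∩→ {C}; cost 0
[col 0] LPQ: children L:{G}, PQ:{C} ∪→ {C,G}; cost 1
[col 0] KLPQV: children KV:{C,T}, LPQ:{C,G} ∩→ {C}; cost 0
[col 0] JKLMPQV: children JM:{C,G}, KLPQV:{C} ∩→ {C}; cost 0
[col 1] JM: children J:{A}, M:{G} ∪→ {A,G}; cost 1
[col 1] KV: children K:{C}, V:{G} ∪→ {C,G}; cost 1
[col 1] PQ: children P:{C}, Q:{A} ∪→ {A,C}; cost 1
[col 1] LPQ: children L:{G}, PQ:{A,C} ∪→ {A,C,G}; cost 1
[col 1] KLPQV: children KV:{C,G}, LPQ:{A,C,G} ∩→ {C,G}; cost 0
[col 1] JKLMPQV: children JM:{A,G}, KLPQV:{C,G} ∩→ {G}; cost 0
[col 2] JM: children J:{T}, M:{A} ∪→ {A,T}; cost 1
[col 2] KV: children K:{T}, V:{T} ∩→ {T}; cost 0
[col 2] PQ: children P:{C}, Q:{G} ∪→ {C,G}; cost 1
[col 2] LPQ: children L:{A}, PQ:{C,G} ∪→ {A,C,G}; cost 1
[col 2] KLPQV: children KV:{T}, LPQ:{A,C,G} ∪→ {A,C,G,T}; cost 1
[col 2] JKLMPQV: children JM:{A,T}, KLPQV:{A,C,G,T} ∩→ {A,T}; cost 0
[col 3] JM: children J:{G}, M:{C} ∪→ {C,G}; cost 1
[col 3] KV: children K:{G}, V:{C} ∪→ {C,G}; cost 1
[col 3] PQ: children P:{G}, Q:{T} ∪→ {G,T}; cost 1
[col 3] LPQ: children L:{G}, PQ:{G,T} ∩→ {G}; cost 0
[col 3] KLPQV: children KV:{C,G}, LPQ:{G} ∩→ {G}; cost 0
[col 3] JKLMPQV: children JM:{C,G}, KLPQV:{G} ∩→ {G}; cost 0
[col 4] JM: children J:{A}, M:{A} ∩→ {A}; cost 0
[col 4] KV: children K:{G}, V:{A} ∪→ {A,G}; cost 1
[col 4] PQ: children P:{C}, Q:{G} ∪→ {C,G}; cost 1
[col 4] LPQ: children L:{A}, PQ:{C,G} ∪→ {A,C,G}; cost 1
[col 4] KLPQV: children KV:{A,G}, LPQ:{A,C,G} ∩→ {A,G}; cost 0
[col 4] JKLMPQV: children JM:{A}, KLPQV:{A,G} ∩→ {A}; cost 0
per-site changes: [3, 4, 4, 3, 3]; total = 17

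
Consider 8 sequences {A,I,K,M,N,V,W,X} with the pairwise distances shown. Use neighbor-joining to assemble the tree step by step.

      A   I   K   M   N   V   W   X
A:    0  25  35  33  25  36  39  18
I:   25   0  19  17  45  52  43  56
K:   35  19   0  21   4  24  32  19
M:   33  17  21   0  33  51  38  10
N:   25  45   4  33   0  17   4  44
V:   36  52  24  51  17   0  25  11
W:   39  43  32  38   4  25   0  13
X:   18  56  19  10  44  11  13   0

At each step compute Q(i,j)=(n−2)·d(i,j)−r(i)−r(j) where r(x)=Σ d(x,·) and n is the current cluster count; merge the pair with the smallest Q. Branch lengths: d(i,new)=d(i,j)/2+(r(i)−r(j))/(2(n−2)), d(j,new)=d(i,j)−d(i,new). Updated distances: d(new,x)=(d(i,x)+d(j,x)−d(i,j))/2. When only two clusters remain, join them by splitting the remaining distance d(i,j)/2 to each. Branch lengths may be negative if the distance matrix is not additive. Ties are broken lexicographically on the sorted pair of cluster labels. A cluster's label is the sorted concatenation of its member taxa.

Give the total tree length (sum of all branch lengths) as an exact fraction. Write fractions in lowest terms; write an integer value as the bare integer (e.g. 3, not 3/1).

step 1: merge (I,M) at d=17, Q=-358; branch lengths I→13, M→4; new cluster IM
  updated: d(A,IM)=41/2, d(IM,K)=23/2, d(IM,N)=61/2, d(IM,V)=43, d(IM,W)=32, d(IM,X)=49/2
step 2: merge (N,W) at d=4, Q=-499/2; branch lengths N→-1/20, W→81/20; new cluster NW
  updated: d(A,NW)=30, d(IM,NW)=117/4, d(K,NW)=16, d(NW,V)=19, d(NW,X)=53/2
step 3: merge (IM,K) at d=23/2, Q=-753/4; branch lengths IM→277/32, K→91/32; new cluster IKM
  updated: d(A,IKM)=22, d(IKM,NW)=135/8, d(IKM,V)=111/4, d(IKM,X)=16
step 4: merge (V,X) at d=11, Q=-529/4; branch lengths V→221/24, X→43/24; new cluster VX
  updated: d(A,VX)=43/2, d(IKM,VX)=131/8, d(NW,VX)=69/4
step 5: merge (A,VX) at d=43/2, Q=-685/8; branch lengths A→491/32, VX→197/32; new cluster AVX
  updated: d(AVX,IKM)=135/16, d(AVX,NW)=103/8
step 6: merge (AVX,IKM) at d=135/16, Q=-611/16; branch lengths AVX→71/32, IKM→199/32; new cluster AIKMVX
  updated: d(AIKMVX,NW)=341/32
step 7: merge (AIKMVX,NW) at d=341/32; branch lengths AIKMVX→341/64, NW→341/64; new cluster AIKMNVWX
final tree: (((A:491/32,(V:221/24,X:43/24):197/32):71/32,((I:13,M:4):277/32,K:91/32):199/32):341/64,(N:-1/20,W:81/20):341/64)
total length: 2691/32

2691/32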